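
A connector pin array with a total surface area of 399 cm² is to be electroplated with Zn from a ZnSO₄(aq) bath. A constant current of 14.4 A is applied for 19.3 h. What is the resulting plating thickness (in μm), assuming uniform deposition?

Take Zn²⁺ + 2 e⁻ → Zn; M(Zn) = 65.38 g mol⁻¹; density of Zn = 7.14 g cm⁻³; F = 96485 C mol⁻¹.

Q = I·t = 14.40 × 69480 = 1001000 C; n(e⁻) = 10.37 mol.
n(Zn) = n(e⁻)/2 = 5.185 mol, so m = 5.185 × 65.38 = 339.0 g.
Volume = m/ρ = 339.0 / 7.14 = 47.48 cm³.
Thickness = V/A = 47.48 / 399 = 0.119 cm = 1190 μm.

1190 μm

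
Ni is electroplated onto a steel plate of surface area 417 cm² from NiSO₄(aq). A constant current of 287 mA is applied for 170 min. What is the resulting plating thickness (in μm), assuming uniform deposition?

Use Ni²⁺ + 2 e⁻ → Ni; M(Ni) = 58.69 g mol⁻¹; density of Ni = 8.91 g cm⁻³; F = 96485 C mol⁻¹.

Q = I·t = 0.2870 × 10200 = 2927 C; n(e⁻) = 0.03034 mol.
n(Ni) = n(e⁻)/2 = 0.01517 mol, so m = 0.01517 × 58.69 = 0.8903 g.
Volume = m/ρ = 0.8903 / 8.91 = 0.09993 cm³.
Thickness = V/A = 0.09993 / 417 = 2.40 × 10⁻⁴ cm = 2.40 μm.

2.40 μm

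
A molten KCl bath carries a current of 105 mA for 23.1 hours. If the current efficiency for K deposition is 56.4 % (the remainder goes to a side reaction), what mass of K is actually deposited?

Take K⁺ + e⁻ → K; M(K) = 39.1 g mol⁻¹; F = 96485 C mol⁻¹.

Q = I·t = 0.1050 × 83160 = 8732 C.
n(e⁻) = 8732/96485 = 0.09050 mol; theoretically n(K) = 0.09050/1 = 0.09050 mol, m_theo = 3.539 g.
At 56.4 % efficiency, m_actual = 0.564 × 3.539 = 2.00 g.

2.00 g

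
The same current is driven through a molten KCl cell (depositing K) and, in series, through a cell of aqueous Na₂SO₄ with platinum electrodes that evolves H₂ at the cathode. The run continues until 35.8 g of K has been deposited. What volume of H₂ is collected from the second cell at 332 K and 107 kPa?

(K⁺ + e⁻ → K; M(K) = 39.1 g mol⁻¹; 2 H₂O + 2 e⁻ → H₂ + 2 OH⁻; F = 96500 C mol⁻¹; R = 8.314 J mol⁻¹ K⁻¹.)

11.8 L

n(K) = 35.8 / 39.1 = 0.9156 mol, so n(e⁻) = 1 × 0.9156 = 0.9156 mol.
The cells are in series, so the same 0.9156 mol of electrons passes through the second cell.
2 H₂O + 2 e⁻ → H₂ + 2 OH⁻ — 2 mol e⁻ per mol H₂, so n(H₂) = 0.9156/2 = 0.4578 mol.
V = nRT/P = (0.4578 × 8.314 × 332) / (107 × 10³) = 0.0118 m³ = 11.8 L.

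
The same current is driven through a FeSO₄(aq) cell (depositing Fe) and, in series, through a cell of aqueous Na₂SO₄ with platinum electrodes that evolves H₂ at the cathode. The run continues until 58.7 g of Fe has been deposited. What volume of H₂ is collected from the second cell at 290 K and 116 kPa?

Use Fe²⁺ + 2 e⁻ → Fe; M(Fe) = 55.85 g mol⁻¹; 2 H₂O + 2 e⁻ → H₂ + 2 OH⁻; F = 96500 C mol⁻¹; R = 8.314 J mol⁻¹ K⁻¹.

n(Fe) = 58.7 / 55.85 = 1.051 mol, so n(e⁻) = 2 × 1.051 = 2.102 mol.
The cells are in series, so the same 2.102 mol of electrons passes through the second cell.
2 H₂O + 2 e⁻ → H₂ + 2 OH⁻ — 2 mol e⁻ per mol H₂, so n(H₂) = 2.102/2 = 1.051 mol.
V = nRT/P = (1.051 × 8.314 × 290) / (116 × 10³) = 0.0218 m³ = 21.8 L.

21.8 L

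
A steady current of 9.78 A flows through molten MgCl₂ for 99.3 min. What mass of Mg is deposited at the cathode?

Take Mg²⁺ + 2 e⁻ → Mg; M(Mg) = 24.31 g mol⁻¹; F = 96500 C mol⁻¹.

Q = I·t = 9.780 A × 5958.0 s = 58270 C.
n(e⁻) = Q/F = 58270 / 96500 = 0.6038 mol.
Mg²⁺ + 2 e⁻ → Mg, so n(Mg) = n(e⁻)/2 = 0.3019 mol.
m = n·M = 0.3019 × 24.31 = 7.34 g.

7.34 g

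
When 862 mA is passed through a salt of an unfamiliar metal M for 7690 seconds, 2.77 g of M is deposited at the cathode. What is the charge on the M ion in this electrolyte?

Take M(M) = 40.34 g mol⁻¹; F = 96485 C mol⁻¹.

Q = I·t = 0.8620 A × 7690.0 s = 6629 C, so n(e⁻) = 6629/96485 = 0.06870 mol.
n(M) deposited = 2.77 / 40.34 = 0.06867 mol.
Electrons per atom = n(e⁻)/n(M) = 0.06870 / 0.06867 = 1.00 ≈ 1, so the ion is M⁺.

+1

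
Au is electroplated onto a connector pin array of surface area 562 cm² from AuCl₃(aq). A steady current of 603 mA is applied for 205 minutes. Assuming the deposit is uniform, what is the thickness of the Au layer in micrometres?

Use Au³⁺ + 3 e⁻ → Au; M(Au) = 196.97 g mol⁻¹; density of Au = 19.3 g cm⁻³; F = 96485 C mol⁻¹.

4.65 μm

Q = I·t = 0.6030 × 12300 = 7417 C; n(e⁻) = 0.07687 mol.
n(Au) = n(e⁻)/3 = 0.02562 mol, so m = 0.02562 × 196.97 = 5.047 g.
Volume = m/ρ = 5.047 / 19.3 = 0.2615 cm³.
Thickness = V/A = 0.2615 / 562 = 4.65 × 10⁻⁴ cm = 4.65 μm.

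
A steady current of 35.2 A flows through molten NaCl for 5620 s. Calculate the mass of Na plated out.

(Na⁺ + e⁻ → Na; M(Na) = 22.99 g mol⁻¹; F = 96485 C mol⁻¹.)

Q = I·t = 35.20 A × 5620.0 s = 197800 C.
n(e⁻) = Q/F = 197800 / 96485 = 2.050 mol.
Na⁺ + e⁻ → Na, so n(Na) = n(e⁻)/1 = 2.050 mol.
m = n·M = 2.050 × 22.99 = 47.1 g.

47.1 g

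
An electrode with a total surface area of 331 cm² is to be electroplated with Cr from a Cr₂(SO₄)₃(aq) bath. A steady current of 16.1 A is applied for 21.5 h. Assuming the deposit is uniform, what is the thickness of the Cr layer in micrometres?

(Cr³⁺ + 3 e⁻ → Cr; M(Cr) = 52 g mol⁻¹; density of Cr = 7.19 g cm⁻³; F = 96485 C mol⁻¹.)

Q = I·t = 16.10 × 77400 = 1246000 C; n(e⁻) = 12.92 mol.
n(Cr) = n(e⁻)/3 = 4.305 mol, so m = 4.305 × 52 = 223.9 g.
Volume = m/ρ = 223.9 / 7.19 = 31.14 cm³.
Thickness = V/A = 31.14 / 331 = 0.0941 cm = 941 μm.

941 μm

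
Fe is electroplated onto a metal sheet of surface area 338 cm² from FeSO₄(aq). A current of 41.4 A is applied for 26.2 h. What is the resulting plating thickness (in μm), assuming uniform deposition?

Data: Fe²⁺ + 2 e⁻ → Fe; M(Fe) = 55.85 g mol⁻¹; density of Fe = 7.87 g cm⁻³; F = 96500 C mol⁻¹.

Q = I·t = 41.40 × 94320 = 3905000 C; n(e⁻) = 40.46 mol.
n(Fe) = n(e⁻)/2 = 20.23 mol, so m = 20.23 × 55.85 = 1130 g.
Volume = m/ρ = 1130 / 7.87 = 143.6 cm³.
Thickness = V/A = 143.6 / 338 = 0.425 cm = 4250 μm.

4250 μm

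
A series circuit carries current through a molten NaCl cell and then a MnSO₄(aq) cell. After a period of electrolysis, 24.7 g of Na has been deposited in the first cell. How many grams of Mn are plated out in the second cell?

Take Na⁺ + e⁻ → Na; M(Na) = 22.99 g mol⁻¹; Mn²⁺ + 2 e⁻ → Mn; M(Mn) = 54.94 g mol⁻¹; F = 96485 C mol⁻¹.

n(Na) = 24.7 / 22.99 = 1.074 mol.
Since Na⁺ + e⁻ → Na, n(e⁻) passed = 1 × 1.074 = 1.074 mol.
Cells in series carry the same charge, so the same 1.074 mol of electrons passes through cell 2.
Mn²⁺ + 2 e⁻ → Mn, so n(Mn) = 1.074 / 2 = 0.5372 mol.
m(Mn) = 0.5372 × 54.94 = 29.5 g.

29.5 g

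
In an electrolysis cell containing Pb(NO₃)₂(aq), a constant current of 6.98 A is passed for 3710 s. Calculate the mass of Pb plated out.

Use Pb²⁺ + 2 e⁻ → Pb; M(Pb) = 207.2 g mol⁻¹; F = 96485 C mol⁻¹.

Q = I·t = 6.980 A × 3710.0 s = 25900 C.
n(e⁻) = Q/F = 25900 / 96485 = 0.2684 mol.
Pb²⁺ + 2 e⁻ → Pb, so n(Pb) = n(e⁻)/2 = 0.1342 mol.
m = n·M = 0.1342 × 207.2 = 27.8 g.

27.8 g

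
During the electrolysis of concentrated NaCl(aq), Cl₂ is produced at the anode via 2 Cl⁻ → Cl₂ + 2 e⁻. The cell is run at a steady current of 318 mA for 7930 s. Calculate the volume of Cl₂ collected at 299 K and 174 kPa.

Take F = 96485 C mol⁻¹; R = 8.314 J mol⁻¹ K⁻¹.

Q = I·t = 0.3180 A × 7930.0 s = 2522 C.
n(e⁻) = Q/F = 2522 / 96485 = 0.02614 mol.
2 electrons are transferred per Cl₂ molecule, so n(Cl₂) = 0.02614 / 2 = 0.01307 mol.
V = nRT/P = (0.01307 × 8.314 × 299) / (174 × 10³ Pa) = 1.87 × 10⁻⁴ m³ = 0.187 L.

0.187 L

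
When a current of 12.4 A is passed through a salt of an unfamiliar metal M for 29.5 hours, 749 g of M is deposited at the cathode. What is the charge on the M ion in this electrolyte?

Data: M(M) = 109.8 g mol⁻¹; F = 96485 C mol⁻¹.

+2

Q = I·t = 12.40 A × 106200 s = 1317000 C, so n(e⁻) = 1317000/96485 = 13.65 mol.
n(M) deposited = 749 / 109.8 = 6.821 mol.
Electrons per atom = n(e⁻)/n(M) = 13.65 / 6.821 = 2.00 ≈ 2, so the ion is M²⁺.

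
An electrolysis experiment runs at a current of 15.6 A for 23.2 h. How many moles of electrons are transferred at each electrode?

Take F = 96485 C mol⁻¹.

13.5 mol

Q = I·t = 15.60 A × 83520 s = 1303000 C.
n(e⁻) = Q/F = 1303000 / 96485 = 13.5 mol.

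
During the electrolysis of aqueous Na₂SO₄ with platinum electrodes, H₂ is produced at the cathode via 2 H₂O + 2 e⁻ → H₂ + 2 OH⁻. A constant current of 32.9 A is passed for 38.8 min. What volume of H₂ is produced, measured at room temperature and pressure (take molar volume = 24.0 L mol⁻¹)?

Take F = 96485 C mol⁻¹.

9.53 L

Q = I·t = 32.90 A × 2328.0 s = 76590 C.
n(e⁻) = Q/F = 76590 / 96485 = 0.7938 mol.
2 electrons are transferred per H₂ molecule, so n(H₂) = 0.7938 / 2 = 0.3969 mol.
V = n × V_m = 0.3969 × 24.0 = 9.53 L.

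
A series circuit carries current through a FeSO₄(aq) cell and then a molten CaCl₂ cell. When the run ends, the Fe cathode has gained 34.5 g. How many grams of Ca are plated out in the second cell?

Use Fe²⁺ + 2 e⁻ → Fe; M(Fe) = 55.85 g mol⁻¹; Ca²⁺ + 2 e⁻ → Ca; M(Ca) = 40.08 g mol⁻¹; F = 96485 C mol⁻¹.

n(Fe) = 34.5 / 55.85 = 0.6177 mol.
Since Fe²⁺ + 2 e⁻ → Fe, n(e⁻) passed = 2 × 0.6177 = 1.235 mol.
Cells in series carry the same charge, so the same 1.235 mol of electrons passes through cell 2.
Ca²⁺ + 2 e⁻ → Ca, so n(Ca) = 1.235 / 2 = 0.6177 mol.
m(Ca) = 0.6177 × 40.08 = 24.8 g.

24.8 g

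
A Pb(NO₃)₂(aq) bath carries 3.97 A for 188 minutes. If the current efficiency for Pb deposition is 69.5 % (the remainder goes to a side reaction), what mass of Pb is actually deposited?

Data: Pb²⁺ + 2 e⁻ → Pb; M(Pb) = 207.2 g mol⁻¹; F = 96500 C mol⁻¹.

Q = I·t = 3.970 × 11280 = 44780 C.
n(e⁻) = 44780/96500 = 0.4641 mol; theoretically n(Pb) = 0.4641/2 = 0.2320 mol, m_theo = 48.08 g.
At 69.5 % efficiency, m_actual = 0.695 × 48.08 = 33.4 g.

33.4 g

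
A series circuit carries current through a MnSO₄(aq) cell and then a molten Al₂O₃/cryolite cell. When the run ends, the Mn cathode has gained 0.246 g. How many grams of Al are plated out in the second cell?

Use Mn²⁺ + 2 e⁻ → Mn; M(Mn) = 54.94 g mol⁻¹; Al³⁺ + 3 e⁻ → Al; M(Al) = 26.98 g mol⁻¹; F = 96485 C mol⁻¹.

n(Mn) = 0.246 / 54.94 = 0.004478 mol.
Since Mn²⁺ + 2 e⁻ → Mn, n(e⁻) passed = 2 × 0.004478 = 0.008955 mol.
Cells in series carry the same charge, so the same 0.008955 mol of electrons passes through cell 2.
Al³⁺ + 3 e⁻ → Al, so n(Al) = 0.008955 / 3 = 0.002985 mol.
m(Al) = 0.002985 × 26.98 = 0.0805 g.

0.0805 g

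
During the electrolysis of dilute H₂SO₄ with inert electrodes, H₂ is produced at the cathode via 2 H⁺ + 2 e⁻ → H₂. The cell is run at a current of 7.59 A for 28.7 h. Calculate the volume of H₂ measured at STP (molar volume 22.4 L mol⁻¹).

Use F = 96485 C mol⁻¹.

Q = I·t = 7.590 A × 103320 s = 784200 C.
n(e⁻) = Q/F = 784200 / 96485 = 8.128 mol.
2 electrons are transferred per H₂ molecule, so n(H₂) = 8.128 / 2 = 4.064 mol.
V = n × V_m = 4.064 × 22.4 = 91.0 L.

91.0 L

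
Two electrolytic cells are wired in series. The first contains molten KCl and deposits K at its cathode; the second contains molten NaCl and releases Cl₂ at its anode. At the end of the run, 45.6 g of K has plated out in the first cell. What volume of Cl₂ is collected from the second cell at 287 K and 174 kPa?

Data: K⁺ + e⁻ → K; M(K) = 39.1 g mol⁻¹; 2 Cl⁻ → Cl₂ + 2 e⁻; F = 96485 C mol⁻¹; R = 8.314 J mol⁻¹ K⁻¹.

8.00 L

n(K) = 45.6 / 39.1 = 1.166 mol, so n(e⁻) = 1 × 1.166 = 1.166 mol.
The cells are in series, so the same 1.166 mol of electrons passes through the second cell.
2 Cl⁻ → Cl₂ + 2 e⁻ — 2 mol e⁻ per mol Cl₂, so n(Cl₂) = 1.166/2 = 0.5831 mol.
V = nRT/P = (0.5831 × 8.314 × 287) / (174 × 10³) = 0.00800 m³ = 8.00 L.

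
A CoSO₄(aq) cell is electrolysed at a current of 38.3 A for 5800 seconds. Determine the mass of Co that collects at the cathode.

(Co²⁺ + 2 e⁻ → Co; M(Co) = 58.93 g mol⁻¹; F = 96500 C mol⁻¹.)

67.8 g

Q = I·t = 38.30 A × 5800.0 s = 222100 C.
n(e⁻) = Q/F = 222100 / 96500 = 2.302 mol.
Co²⁺ + 2 e⁻ → Co, so n(Co) = n(e⁻)/2 = 1.151 mol.
m = n·M = 1.151 × 58.93 = 67.8 g.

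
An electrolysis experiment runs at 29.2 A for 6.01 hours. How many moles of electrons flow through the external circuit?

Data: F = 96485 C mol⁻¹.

6.55 mol

Q = I·t = 29.20 A × 21636 s = 631800 C.
n(e⁻) = Q/F = 631800 / 96485 = 6.55 mol.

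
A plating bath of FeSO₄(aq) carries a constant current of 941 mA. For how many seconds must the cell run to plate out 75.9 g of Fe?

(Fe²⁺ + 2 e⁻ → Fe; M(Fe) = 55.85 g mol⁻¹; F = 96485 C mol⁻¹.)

n(Fe) = m/M = 75.9 / 55.85 = 1.359 mol.
Each Fe atom requires 2 electrons, so n(e⁻) = 2 × 1.359 = 2.718 mol.
Q = n(e⁻)·F = 2.718 × 96485 = 262200 C.
t = Q/I = 262200 / 0.9410 A = 278700 s.

2.79 × 10⁵ s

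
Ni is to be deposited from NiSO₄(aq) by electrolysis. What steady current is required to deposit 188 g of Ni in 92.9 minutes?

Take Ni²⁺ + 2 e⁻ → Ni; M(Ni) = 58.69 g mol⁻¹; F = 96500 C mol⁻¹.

n(Ni) = 188 / 58.69 = 3.203 mol.
n(e⁻) = 2 × 3.203 = 6.407 mol.
Q = n(e⁻)·F = 6.407 × 96500 = 618200 C.
I = Q/t = 618200 / 5574.0 s = 111 A.

111 A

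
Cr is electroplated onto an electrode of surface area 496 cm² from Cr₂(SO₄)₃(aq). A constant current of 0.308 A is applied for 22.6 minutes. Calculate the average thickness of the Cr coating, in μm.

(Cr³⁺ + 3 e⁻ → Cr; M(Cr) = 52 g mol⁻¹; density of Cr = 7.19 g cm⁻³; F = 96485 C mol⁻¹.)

Q = I·t = 0.3080 × 1356.0 = 417.6 C; n(e⁻) = 0.004329 mol.
n(Cr) = n(e⁻)/3 = 0.001443 mol, so m = 0.001443 × 52 = 0.07503 g.
Volume = m/ρ = 0.07503 / 7.19 = 0.01044 cm³.
Thickness = V/A = 0.01044 / 496 = 2.10 × 10⁻⁵ cm = 0.210 μm.

0.210 μm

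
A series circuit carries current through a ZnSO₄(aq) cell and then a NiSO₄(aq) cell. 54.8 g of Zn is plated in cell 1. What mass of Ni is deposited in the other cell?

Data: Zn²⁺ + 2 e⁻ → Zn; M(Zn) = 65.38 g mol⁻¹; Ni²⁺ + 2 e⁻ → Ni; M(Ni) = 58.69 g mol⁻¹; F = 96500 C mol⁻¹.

49.2 g

n(Zn) = 54.8 / 65.38 = 0.8382 mol.
Since Zn²⁺ + 2 e⁻ → Zn, n(e⁻) passed = 2 × 0.8382 = 1.676 mol.
Cells in series carry the same charge, so the same 1.676 mol of electrons passes through cell 2.
Ni²⁺ + 2 e⁻ → Ni, so n(Ni) = 1.676 / 2 = 0.8382 mol.
m(Ni) = 0.8382 × 58.69 = 49.2 g.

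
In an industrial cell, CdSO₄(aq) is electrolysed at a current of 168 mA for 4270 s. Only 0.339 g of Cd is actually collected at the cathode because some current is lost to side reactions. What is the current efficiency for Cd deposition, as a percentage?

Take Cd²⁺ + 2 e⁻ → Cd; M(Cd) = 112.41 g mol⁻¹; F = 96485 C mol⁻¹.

81.1 %

Q = I·t = 0.1680 × 4270.0 = 717.4 C; n(e⁻) = 717.4/96485 = 0.007435 mol.
Theoretical n(Cd) = n(e⁻)/2 = 0.003717 mol, i.e. m_theo = 0.003717 × 112.41 = 0.4179 g.
Efficiency = m_actual / m_theo = 0.339 / 0.4179 = 81.1 %.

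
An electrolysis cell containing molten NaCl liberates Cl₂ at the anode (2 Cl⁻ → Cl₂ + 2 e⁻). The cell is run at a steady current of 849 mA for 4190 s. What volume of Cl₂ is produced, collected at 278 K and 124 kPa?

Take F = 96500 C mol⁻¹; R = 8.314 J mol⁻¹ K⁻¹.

0.344 L

Q = I·t = 0.8490 A × 4190.0 s = 3557 C.
n(e⁻) = Q/F = 3557 / 96500 = 0.03686 mol.
2 electrons are transferred per Cl₂ molecule, so n(Cl₂) = 0.03686 / 2 = 0.01843 mol.
V = nRT/P = (0.01843 × 8.314 × 278) / (124 × 10³ Pa) = 3.44 × 10⁻⁴ m³ = 0.344 L.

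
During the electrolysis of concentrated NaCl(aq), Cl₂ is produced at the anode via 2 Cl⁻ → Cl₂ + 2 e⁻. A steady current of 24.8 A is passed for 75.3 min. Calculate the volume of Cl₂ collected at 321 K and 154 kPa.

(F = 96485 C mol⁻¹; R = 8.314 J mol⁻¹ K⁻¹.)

Q = I·t = 24.80 A × 4518.0 s = 112000 C.
n(e⁻) = Q/F = 112000 / 96485 = 1.161 mol.
2 electrons are transferred per Cl₂ molecule, so n(Cl₂) = 1.161 / 2 = 0.5806 mol.
V = nRT/P = (0.5806 × 8.314 × 321) / (154 × 10³ Pa) = 0.0101 m³ = 10.1 L.

10.1 L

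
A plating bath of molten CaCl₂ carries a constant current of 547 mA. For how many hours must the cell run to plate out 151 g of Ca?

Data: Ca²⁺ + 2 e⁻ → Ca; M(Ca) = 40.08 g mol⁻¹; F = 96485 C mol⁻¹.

369 h

n(Ca) = m/M = 151 / 40.08 = 3.767 mol.
Each Ca atom requires 2 electrons, so n(e⁻) = 2 × 3.767 = 7.535 mol.
Q = n(e⁻)·F = 7.535 × 96485 = 727000 C.
t = Q/I = 727000 / 0.5470 A = 1329000 s = 369 h.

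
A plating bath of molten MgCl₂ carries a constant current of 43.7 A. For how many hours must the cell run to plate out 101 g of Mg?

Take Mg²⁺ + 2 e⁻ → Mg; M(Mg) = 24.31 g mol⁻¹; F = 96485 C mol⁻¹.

5.10 h

n(Mg) = m/M = 101 / 24.31 = 4.155 mol.
Each Mg atom requires 2 electrons, so n(e⁻) = 2 × 4.155 = 8.309 mol.
Q = n(e⁻)·F = 8.309 × 96485 = 801700 C.
t = Q/I = 801700 / 43.70 A = 18350 s = 5.10 h.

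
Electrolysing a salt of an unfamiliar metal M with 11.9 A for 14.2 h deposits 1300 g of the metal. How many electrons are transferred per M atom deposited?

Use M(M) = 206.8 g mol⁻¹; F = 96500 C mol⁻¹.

Q = I·t = 11.90 A × 51120 s = 608300 C, so n(e⁻) = 608300/96500 = 6.304 mol.
n(M) deposited = 1300 / 206.8 = 6.286 mol.
Electrons per atom = n(e⁻)/n(M) = 6.304 / 6.286 = 1.00 ≈ 1, so the ion is M⁺.

1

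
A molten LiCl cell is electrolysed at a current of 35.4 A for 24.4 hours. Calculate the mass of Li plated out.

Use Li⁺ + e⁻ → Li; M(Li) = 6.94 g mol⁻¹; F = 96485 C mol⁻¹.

Q = I·t = 35.40 A × 87840 s = 3110000 C.
n(e⁻) = Q/F = 3110000 / 96485 = 32.23 mol.
Li⁺ + e⁻ → Li, so n(Li) = n(e⁻)/1 = 32.23 mol.
m = n·M = 32.23 × 6.94 = 224 g.

224 g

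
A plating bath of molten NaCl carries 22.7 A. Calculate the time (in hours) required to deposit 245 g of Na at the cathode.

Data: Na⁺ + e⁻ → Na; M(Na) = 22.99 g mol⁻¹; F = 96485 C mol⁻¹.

n(Na) = m/M = 245 / 22.99 = 10.66 mol.
Each Na atom requires 1 electron, so n(e⁻) = 1 × 10.66 = 10.66 mol.
Q = n(e⁻)·F = 10.66 × 96485 = 1028000 C.
t = Q/I = 1028000 / 22.70 A = 45300 s = 12.6 h.

12.6 h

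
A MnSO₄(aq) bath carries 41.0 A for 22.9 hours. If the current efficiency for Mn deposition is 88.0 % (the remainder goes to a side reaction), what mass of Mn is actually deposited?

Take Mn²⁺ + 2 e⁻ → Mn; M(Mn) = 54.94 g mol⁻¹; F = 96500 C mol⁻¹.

Q = I·t = 41.00 × 82440 = 3380000 C.
n(e⁻) = 3380000/96500 = 35.03 mol; theoretically n(Mn) = 35.03/2 = 17.51 mol, m_theo = 962.2 g.
At 88.0 % efficiency, m_actual = 0.880 × 962.2 = 847 g.

847 g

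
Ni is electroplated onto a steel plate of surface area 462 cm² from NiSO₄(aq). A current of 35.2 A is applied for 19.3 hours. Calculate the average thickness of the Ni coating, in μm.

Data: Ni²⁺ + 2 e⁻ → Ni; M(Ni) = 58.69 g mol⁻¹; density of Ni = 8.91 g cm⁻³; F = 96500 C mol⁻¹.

Q = I·t = 35.20 × 69480 = 2446000 C; n(e⁻) = 25.34 mol.
n(Ni) = n(e⁻)/2 = 12.67 mol, so m = 12.67 × 58.69 = 743.7 g.
Volume = m/ρ = 743.7 / 8.91 = 83.47 cm³.
Thickness = V/A = 83.47 / 462 = 0.181 cm = 1810 μm.

1810 μm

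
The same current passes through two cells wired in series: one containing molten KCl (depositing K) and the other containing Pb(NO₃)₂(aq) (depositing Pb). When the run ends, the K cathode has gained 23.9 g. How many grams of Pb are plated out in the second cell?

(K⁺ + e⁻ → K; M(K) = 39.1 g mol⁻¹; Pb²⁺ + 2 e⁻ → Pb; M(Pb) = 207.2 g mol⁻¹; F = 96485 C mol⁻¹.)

63.3 g

n(K) = 23.9 / 39.1 = 0.6113 mol.
Since K⁺ + e⁻ → K, n(e⁻) passed = 1 × 0.6113 = 0.6113 mol.
Cells in series carry the same charge, so the same 0.6113 mol of electrons passes through cell 2.
Pb²⁺ + 2 e⁻ → Pb, so n(Pb) = 0.6113 / 2 = 0.3056 mol.
m(Pb) = 0.3056 × 207.2 = 63.3 g.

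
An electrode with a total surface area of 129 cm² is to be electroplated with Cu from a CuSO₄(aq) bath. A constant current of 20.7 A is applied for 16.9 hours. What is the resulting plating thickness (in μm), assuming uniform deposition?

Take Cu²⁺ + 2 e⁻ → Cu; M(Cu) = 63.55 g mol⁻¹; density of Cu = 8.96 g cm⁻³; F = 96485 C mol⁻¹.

Q = I·t = 20.70 × 60840 = 1259000 C; n(e⁻) = 13.05 mol.
n(Cu) = n(e⁻)/2 = 6.526 mol, so m = 6.526 × 63.55 = 414.7 g.
Volume = m/ρ = 414.7 / 8.96 = 46.29 cm³.
Thickness = V/A = 46.29 / 129 = 0.359 cm = 3590 μm.

3590 μm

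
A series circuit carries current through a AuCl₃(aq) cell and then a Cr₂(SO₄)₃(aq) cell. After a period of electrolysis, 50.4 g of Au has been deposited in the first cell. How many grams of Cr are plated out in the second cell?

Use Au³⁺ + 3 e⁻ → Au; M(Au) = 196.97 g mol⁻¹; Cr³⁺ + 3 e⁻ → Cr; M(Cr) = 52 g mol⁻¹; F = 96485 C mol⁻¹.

n(Au) = 50.4 / 196.97 = 0.2559 mol.
Since Au³⁺ + 3 e⁻ → Au, n(e⁻) passed = 3 × 0.2559 = 0.7676 mol.
Cells in series carry the same charge, so the same 0.7676 mol of electrons passes through cell 2.
Cr³⁺ + 3 e⁻ → Cr, so n(Cr) = 0.7676 / 3 = 0.2559 mol.
m(Cr) = 0.2559 × 52 = 13.3 g.

13.3 g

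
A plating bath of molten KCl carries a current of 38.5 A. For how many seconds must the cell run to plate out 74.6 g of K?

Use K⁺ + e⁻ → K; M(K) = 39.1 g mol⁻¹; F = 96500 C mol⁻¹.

4780 s

n(K) = m/M = 74.6 / 39.1 = 1.908 mol.
Each K atom requires 1 electron, so n(e⁻) = 1 × 1.908 = 1.908 mol.
Q = n(e⁻)·F = 1.908 × 96500 = 184100 C.
t = Q/I = 184100 / 38.50 A = 4782 s.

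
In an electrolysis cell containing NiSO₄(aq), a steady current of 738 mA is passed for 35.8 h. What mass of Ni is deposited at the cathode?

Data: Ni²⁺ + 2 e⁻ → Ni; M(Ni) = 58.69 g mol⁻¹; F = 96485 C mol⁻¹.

Q = I·t = 0.7380 A × 128880 s = 95110 C.
n(e⁻) = Q/F = 95110 / 96485 = 0.9858 mol.
Ni²⁺ + 2 e⁻ → Ni, so n(Ni) = n(e⁻)/2 = 0.4929 mol.
m = n·M = 0.4929 × 58.69 = 28.9 g.

28.9 g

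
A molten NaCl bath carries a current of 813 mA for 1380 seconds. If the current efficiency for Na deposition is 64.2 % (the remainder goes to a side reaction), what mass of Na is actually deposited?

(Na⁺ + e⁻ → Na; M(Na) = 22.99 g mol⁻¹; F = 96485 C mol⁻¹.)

0.172 g

Q = I·t = 0.8130 × 1380.0 = 1122 C.
n(e⁻) = 1122/96485 = 0.01163 mol; theoretically n(Na) = 0.01163/1 = 0.01163 mol, m_theo = 0.2673 g.
At 64.2 % efficiency, m_actual = 0.642 × 0.2673 = 0.172 g.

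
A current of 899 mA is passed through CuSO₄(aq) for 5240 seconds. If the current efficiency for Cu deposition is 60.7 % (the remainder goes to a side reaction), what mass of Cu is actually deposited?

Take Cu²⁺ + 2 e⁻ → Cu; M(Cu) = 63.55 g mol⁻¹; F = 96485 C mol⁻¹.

Q = I·t = 0.8990 × 5240.0 = 4711 C.
n(e⁻) = 4711/96485 = 0.04882 mol; theoretically n(Cu) = 0.04882/2 = 0.02441 mol, m_theo = 1.551 g.
At 60.7 % efficiency, m_actual = 0.607 × 1.551 = 0.942 g.

0.942 g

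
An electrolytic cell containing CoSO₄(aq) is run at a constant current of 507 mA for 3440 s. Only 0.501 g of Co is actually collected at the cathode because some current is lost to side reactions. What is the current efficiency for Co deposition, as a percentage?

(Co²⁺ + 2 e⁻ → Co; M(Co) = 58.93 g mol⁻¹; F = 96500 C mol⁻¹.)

94.1 %

Q = I·t = 0.5070 × 3440.0 = 1744 C; n(e⁻) = 1744/96500 = 0.01807 mol.
Theoretical n(Co) = n(e⁻)/2 = 0.009037 mol, i.e. m_theo = 0.009037 × 58.93 = 0.5325 g.
Efficiency = m_actual / m_theo = 0.501 / 0.5325 = 94.1 %.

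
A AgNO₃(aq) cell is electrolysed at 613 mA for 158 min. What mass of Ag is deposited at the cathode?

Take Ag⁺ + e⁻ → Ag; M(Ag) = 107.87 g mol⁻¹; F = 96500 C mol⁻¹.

Q = I·t = 0.6130 A × 9480.0 s = 5811 C.
n(e⁻) = Q/F = 5811 / 96500 = 0.06022 mol.
Ag⁺ + e⁻ → Ag, so n(Ag) = n(e⁻)/1 = 0.06022 mol.
m = n·M = 0.06022 × 107.87 = 6.50 g.

6.50 g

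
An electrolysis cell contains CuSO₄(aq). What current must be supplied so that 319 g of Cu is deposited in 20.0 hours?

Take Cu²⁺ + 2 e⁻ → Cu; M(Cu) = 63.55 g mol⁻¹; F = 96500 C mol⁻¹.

n(Cu) = 319 / 63.55 = 5.020 mol.
n(e⁻) = 2 × 5.020 = 10.04 mol.
Q = n(e⁻)·F = 10.04 × 96500 = 968800 C.
I = Q/t = 968800 / 72000 s = 13.5 A.

13.5 A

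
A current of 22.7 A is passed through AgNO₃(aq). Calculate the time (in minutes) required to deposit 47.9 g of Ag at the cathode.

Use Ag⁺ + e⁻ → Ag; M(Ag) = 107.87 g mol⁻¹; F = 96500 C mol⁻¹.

n(Ag) = m/M = 47.9 / 107.87 = 0.4441 mol.
Each Ag atom requires 1 electron, so n(e⁻) = 1 × 0.4441 = 0.4441 mol.
Q = n(e⁻)·F = 0.4441 × 96500 = 42850 C.
t = Q/I = 42850 / 22.70 A = 1888 s = 31.5 min.

31.5 min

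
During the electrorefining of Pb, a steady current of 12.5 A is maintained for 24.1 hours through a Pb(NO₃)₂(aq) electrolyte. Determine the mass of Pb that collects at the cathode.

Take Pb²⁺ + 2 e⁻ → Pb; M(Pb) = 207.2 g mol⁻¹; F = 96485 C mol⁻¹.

Q = I·t = 12.50 A × 86760 s = 1084000 C.
n(e⁻) = Q/F = 1084000 / 96485 = 11.24 mol.
Pb²⁺ + 2 e⁻ → Pb, so n(Pb) = n(e⁻)/2 = 5.620 mol.
m = n·M = 5.620 × 207.2 = 1160 g.

1160 g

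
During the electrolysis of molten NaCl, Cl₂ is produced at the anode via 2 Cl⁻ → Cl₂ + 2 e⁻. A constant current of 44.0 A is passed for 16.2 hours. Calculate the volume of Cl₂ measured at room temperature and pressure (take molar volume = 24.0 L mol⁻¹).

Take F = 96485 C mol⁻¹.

Q = I·t = 44.00 A × 58320 s = 2566000 C.
n(e⁻) = Q/F = 2566000 / 96485 = 26.60 mol.
2 electrons are transferred per Cl₂ molecule, so n(Cl₂) = 26.60 / 2 = 13.30 mol.
V = n × V_m = 13.30 × 24.0 = 319 L.

319 L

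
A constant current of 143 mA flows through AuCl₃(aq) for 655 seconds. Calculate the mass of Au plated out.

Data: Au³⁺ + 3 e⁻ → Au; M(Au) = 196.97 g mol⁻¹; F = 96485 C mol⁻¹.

Q = I·t = 0.1430 A × 655.00 s = 93.66 C.
n(e⁻) = Q/F = 93.66 / 96485 = 0.0009708 mol.
Au³⁺ + 3 e⁻ → Au, so n(Au) = n(e⁻)/3 = 0.0003236 mol.
m = n·M = 0.0003236 × 196.97 = 0.0637 g.

0.0637 g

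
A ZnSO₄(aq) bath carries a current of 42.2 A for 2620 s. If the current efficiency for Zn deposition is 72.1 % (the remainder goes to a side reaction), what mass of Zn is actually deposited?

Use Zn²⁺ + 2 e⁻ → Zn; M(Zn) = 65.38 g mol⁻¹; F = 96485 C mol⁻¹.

27.0 g

Q = I·t = 42.20 × 2620.0 = 110600 C.
n(e⁻) = 110600/96485 = 1.146 mol; theoretically n(Zn) = 1.146/2 = 0.5730 mol, m_theo = 37.46 g.
At 72.1 % efficiency, m_actual = 0.721 × 37.46 = 27.0 g.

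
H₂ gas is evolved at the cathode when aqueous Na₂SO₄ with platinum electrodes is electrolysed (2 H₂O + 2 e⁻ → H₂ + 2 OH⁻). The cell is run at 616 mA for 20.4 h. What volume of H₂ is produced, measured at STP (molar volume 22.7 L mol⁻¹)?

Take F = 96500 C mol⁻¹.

Q = I·t = 0.6160 A × 73440 s = 45240 C.
n(e⁻) = Q/F = 45240 / 96500 = 0.4688 mol.
2 electrons are transferred per H₂ molecule, so n(H₂) = 0.4688 / 2 = 0.2344 mol.
V = n × V_m = 0.2344 × 22.7 = 5.32 L.

5.32 L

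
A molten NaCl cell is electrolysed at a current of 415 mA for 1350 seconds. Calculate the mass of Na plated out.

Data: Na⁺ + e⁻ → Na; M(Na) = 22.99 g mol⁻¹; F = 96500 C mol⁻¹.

Q = I·t = 0.4150 A × 1350.0 s = 560.2 C.
n(e⁻) = Q/F = 560.2 / 96500 = 0.005806 mol.
Na⁺ + e⁻ → Na, so n(Na) = n(e⁻)/1 = 0.005806 mol.
m = n·M = 0.005806 × 22.99 = 0.133 g.

0.133 g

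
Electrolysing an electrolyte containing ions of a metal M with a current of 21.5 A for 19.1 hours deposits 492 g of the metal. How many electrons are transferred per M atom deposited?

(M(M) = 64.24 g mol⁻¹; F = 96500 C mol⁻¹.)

Q = I·t = 21.50 A × 68760 s = 1478000 C, so n(e⁻) = 1478000/96500 = 15.32 mol.
n(M) deposited = 492 / 64.24 = 7.659 mol.
Electrons per atom = n(e⁻)/n(M) = 15.32 / 7.659 = 2.00 ≈ 2, so the ion is M²⁺.

2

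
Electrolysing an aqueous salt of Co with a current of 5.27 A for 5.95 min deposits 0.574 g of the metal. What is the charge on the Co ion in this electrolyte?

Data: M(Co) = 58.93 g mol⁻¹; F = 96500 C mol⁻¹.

Q = I·t = 5.270 A × 357.00 s = 1881 C, so n(e⁻) = 1881/96500 = 0.01950 mol.
n(Co) deposited = 0.574 / 58.93 = 0.009740 mol.
Electrons per atom = n(e⁻)/n(Co) = 0.01950 / 0.009740 = 2.00 ≈ 2, so the ion is Co²⁺.

+2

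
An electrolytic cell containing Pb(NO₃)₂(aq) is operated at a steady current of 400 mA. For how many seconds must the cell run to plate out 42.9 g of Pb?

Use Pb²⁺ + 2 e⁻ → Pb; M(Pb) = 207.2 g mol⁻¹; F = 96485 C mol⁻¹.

99900 s

n(Pb) = m/M = 42.9 / 207.2 = 0.2070 mol.
Each Pb atom requires 2 electrons, so n(e⁻) = 2 × 0.2070 = 0.4141 mol.
Q = n(e⁻)·F = 0.4141 × 96485 = 39950 C.
t = Q/I = 39950 / 0.4000 A = 99880 s.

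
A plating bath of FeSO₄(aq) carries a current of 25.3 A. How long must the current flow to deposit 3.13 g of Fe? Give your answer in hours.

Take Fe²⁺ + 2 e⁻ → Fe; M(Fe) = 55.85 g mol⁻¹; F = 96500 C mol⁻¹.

n(Fe) = m/M = 3.13 / 55.85 = 0.05604 mol.
Each Fe atom requires 2 electrons, so n(e⁻) = 2 × 0.05604 = 0.1121 mol.
Q = n(e⁻)·F = 0.1121 × 96500 = 10820 C.
t = Q/I = 10820 / 25.30 A = 427.5 s = 0.119 h.

0.119 h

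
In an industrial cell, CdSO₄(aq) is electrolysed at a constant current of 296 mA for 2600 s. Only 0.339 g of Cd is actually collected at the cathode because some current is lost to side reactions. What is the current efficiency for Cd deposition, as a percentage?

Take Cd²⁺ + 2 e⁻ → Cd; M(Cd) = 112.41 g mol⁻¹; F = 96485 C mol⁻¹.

Q = I·t = 0.2960 × 2600.0 = 769.6 C; n(e⁻) = 769.6/96485 = 0.007976 mol.
Theoretical n(Cd) = n(e⁻)/2 = 0.003988 mol, i.e. m_theo = 0.003988 × 112.41 = 0.4483 g.
Efficiency = m_actual / m_theo = 0.339 / 0.4483 = 75.6 %.

75.6 %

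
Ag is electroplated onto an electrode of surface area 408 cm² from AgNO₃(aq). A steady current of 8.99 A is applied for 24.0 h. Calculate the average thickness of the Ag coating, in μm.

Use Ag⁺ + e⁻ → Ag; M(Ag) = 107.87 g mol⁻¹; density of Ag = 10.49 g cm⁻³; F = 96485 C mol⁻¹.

2030 μm

Q = I·t = 8.990 × 86400 = 776700 C; n(e⁻) = 8.050 mol.
n(Ag) = n(e⁻)/1 = 8.050 mol, so m = 8.050 × 107.87 = 868.4 g.
Volume = m/ρ = 868.4 / 10.49 = 82.78 cm³.
Thickness = V/A = 82.78 / 408 = 0.203 cm = 2030 μm.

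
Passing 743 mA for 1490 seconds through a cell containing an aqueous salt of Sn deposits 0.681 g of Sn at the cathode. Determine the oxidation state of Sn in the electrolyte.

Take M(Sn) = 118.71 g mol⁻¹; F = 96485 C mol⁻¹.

Q = I·t = 0.7430 A × 1490.0 s = 1107 C, so n(e⁻) = 1107/96485 = 0.01147 mol.
n(Sn) deposited = 0.681 / 118.71 = 0.005737 mol.
Electrons per atom = n(e⁻)/n(Sn) = 0.01147 / 0.005737 = 2.00 ≈ 2, so the ion is Sn²⁺.

+2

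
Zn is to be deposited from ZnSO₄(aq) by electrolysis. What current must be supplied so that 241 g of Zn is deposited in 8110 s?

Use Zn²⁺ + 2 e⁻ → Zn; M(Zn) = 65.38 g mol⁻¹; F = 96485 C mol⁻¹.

n(Zn) = 241 / 65.38 = 3.686 mol.
n(e⁻) = 2 × 3.686 = 7.372 mol.
Q = n(e⁻)·F = 7.372 × 96485 = 711300 C.
I = Q/t = 711300 / 8110.0 s = 87.7 A.

87.7 A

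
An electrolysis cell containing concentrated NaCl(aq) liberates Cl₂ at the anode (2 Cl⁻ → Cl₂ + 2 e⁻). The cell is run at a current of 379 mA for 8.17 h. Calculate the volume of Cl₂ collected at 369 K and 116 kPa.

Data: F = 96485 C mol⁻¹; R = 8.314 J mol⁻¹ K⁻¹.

1.53 L

Q = I·t = 0.3790 A × 29412 s = 11150 C.
n(e⁻) = Q/F = 11150 / 96485 = 0.1155 mol.
2 electrons are transferred per Cl₂ molecule, so n(Cl₂) = 0.1155 / 2 = 0.05777 mol.
V = nRT/P = (0.05777 × 8.314 × 369) / (116 × 10³ Pa) = 0.00153 m³ = 1.53 L.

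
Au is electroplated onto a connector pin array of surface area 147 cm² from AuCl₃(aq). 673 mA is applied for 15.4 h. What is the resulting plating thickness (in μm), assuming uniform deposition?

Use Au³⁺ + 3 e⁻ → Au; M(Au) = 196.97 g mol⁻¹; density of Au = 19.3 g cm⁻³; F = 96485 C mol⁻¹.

Q = I·t = 0.6730 × 55440 = 37310 C; n(e⁻) = 0.3867 mol.
n(Au) = n(e⁻)/3 = 0.1289 mol, so m = 0.1289 × 196.97 = 25.39 g.
Volume = m/ρ = 25.39 / 19.3 = 1.316 cm³.
Thickness = V/A = 1.316 / 147 = 0.00895 cm = 89.5 μm.

89.5 μm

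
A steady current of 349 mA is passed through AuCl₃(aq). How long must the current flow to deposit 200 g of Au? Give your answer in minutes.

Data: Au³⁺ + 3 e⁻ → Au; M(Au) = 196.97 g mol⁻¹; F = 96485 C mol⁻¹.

14000 min

n(Au) = m/M = 200 / 196.97 = 1.015 mol.
Each Au atom requires 3 electrons, so n(e⁻) = 3 × 1.015 = 3.046 mol.
Q = n(e⁻)·F = 3.046 × 96485 = 293900 C.
t = Q/I = 293900 / 0.3490 A = 842100 s = 14000 min.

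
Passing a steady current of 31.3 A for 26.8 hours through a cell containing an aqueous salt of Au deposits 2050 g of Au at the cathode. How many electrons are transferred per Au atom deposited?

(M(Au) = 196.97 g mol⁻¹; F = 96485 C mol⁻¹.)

3

Q = I·t = 31.30 A × 96480 s = 3020000 C, so n(e⁻) = 3020000/96485 = 31.30 mol.
n(Au) deposited = 2050 / 196.97 = 10.41 mol.
Electrons per atom = n(e⁻)/n(Au) = 31.30 / 10.41 = 3.01 ≈ 3, so the ion is Au³⁺.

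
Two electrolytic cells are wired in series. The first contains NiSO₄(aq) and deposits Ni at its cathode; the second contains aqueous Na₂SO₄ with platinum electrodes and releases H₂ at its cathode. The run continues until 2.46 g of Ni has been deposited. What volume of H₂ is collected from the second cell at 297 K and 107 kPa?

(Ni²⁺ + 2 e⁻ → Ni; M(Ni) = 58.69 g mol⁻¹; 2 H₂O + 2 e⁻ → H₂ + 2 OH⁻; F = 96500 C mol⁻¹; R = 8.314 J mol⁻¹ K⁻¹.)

n(Ni) = 2.46 / 58.69 = 0.04192 mol, so n(e⁻) = 2 × 0.04192 = 0.08383 mol.
The cells are in series, so the same 0.08383 mol of electrons passes through the second cell.
2 H₂O + 2 e⁻ → H₂ + 2 OH⁻ — 2 mol e⁻ per mol H₂, so n(H₂) = 0.08383/2 = 0.04192 mol.
V = nRT/P = (0.04192 × 8.314 × 297) / (107 × 10³) = 9.67 × 10⁻⁴ m³ = 0.967 L.

0.967 L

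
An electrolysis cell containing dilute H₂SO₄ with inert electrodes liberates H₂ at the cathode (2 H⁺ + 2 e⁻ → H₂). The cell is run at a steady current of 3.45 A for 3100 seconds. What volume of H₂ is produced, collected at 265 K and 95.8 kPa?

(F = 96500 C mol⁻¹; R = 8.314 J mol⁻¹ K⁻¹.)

Q = I·t = 3.450 A × 3100.0 s = 10700 C.
n(e⁻) = Q/F = 10700 / 96500 = 0.1108 mol.
2 electrons are transferred per H₂ molecule, so n(H₂) = 0.1108 / 2 = 0.05541 mol.
V = nRT/P = (0.05541 × 8.314 × 265) / (95.8 × 10³ Pa) = 0.00127 m³ = 1.27 L.

1.27 L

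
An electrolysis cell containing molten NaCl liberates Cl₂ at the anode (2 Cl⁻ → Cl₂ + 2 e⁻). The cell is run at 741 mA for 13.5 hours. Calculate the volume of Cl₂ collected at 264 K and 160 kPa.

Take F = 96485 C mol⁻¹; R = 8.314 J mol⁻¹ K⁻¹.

Q = I·t = 0.7410 A × 48600 s = 36010 C.
n(e⁻) = Q/F = 36010 / 96485 = 0.3732 mol.
2 electrons are transferred per Cl₂ molecule, so n(Cl₂) = 0.3732 / 2 = 0.1866 mol.
V = nRT/P = (0.1866 × 8.314 × 264) / (160 × 10³ Pa) = 0.00256 m³ = 2.56 L.

2.56 L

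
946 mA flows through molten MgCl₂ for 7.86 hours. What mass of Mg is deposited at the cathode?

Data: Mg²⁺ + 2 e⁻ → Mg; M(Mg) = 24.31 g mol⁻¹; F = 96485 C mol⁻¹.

Q = I·t = 0.9460 A × 28296 s = 26770 C.
n(e⁻) = Q/F = 26770 / 96485 = 0.2774 mol.
Mg²⁺ + 2 e⁻ → Mg, so n(Mg) = n(e⁻)/2 = 0.1387 mol.
m = n·M = 0.1387 × 24.31 = 3.37 g.

3.37 g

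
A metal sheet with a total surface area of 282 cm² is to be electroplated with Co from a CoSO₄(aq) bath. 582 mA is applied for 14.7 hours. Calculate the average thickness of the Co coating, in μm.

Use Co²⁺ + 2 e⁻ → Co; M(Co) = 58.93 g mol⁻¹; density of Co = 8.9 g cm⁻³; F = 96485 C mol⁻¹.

37.5 μm

Q = I·t = 0.5820 × 52920 = 30800 C; n(e⁻) = 0.3192 mol.
n(Co) = n(e⁻)/2 = 0.1596 mol, so m = 0.1596 × 58.93 = 9.406 g.
Volume = m/ρ = 9.406 / 8.9 = 1.057 cm³.
Thickness = V/A = 1.057 / 282 = 0.00375 cm = 37.5 μm.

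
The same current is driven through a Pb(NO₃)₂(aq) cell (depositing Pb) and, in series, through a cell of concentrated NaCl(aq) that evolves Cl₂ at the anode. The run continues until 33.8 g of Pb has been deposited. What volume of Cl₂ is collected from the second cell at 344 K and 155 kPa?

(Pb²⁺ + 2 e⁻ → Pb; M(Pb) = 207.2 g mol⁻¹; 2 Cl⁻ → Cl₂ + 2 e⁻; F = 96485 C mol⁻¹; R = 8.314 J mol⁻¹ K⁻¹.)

3.01 L

n(Pb) = 33.8 / 207.2 = 0.1631 mol, so n(e⁻) = 2 × 0.1631 = 0.3263 mol.
The cells are in series, so the same 0.3263 mol of electrons passes through the second cell.
2 Cl⁻ → Cl₂ + 2 e⁻ — 2 mol e⁻ per mol Cl₂, so n(Cl₂) = 0.3263/2 = 0.1631 mol.
V = nRT/P = (0.1631 × 8.314 × 344) / (155 × 10³) = 0.00301 m³ = 3.01 L.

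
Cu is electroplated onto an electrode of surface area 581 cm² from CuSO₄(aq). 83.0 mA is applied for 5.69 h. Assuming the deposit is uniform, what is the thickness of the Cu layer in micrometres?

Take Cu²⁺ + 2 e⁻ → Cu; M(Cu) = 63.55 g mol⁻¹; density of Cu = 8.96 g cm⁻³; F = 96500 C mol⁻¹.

1.08 μm

Q = I·t = 0.08300 × 20484 = 1700 C; n(e⁻) = 0.01762 mol.
n(Cu) = n(e⁻)/2 = 0.008809 mol, so m = 0.008809 × 63.55 = 0.5598 g.
Volume = m/ρ = 0.5598 / 8.96 = 0.06248 cm³.
Thickness = V/A = 0.06248 / 581 = 1.08 × 10⁻⁴ cm = 1.08 μm.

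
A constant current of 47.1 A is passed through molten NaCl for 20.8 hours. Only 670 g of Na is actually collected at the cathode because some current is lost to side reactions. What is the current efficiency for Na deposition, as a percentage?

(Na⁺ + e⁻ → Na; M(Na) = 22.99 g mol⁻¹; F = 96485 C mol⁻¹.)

79.7 %

Q = I·t = 47.10 × 74880 = 3527000 C; n(e⁻) = 3527000/96485 = 36.55 mol.
Theoretical n(Na) = n(e⁻)/1 = 36.55 mol, i.e. m_theo = 36.55 × 22.99 = 840.4 g.
Efficiency = m_actual / m_theo = 670 / 840.4 = 79.7 %.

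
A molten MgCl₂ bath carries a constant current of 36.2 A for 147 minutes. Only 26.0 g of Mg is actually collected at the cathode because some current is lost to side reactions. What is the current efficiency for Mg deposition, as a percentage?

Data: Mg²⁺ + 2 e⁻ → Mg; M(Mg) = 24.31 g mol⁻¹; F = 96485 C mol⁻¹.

64.6 %

Q = I·t = 36.20 × 8820.0 = 319300 C; n(e⁻) = 319300/96485 = 3.309 mol.
Theoretical n(Mg) = n(e⁻)/2 = 1.655 mol, i.e. m_theo = 1.655 × 24.31 = 40.22 g.
Efficiency = m_actual / m_theo = 26.0 / 40.22 = 64.6 %.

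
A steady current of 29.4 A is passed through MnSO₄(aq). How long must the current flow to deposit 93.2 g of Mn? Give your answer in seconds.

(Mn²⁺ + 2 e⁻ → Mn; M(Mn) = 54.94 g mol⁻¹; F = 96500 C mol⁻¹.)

11100 s

n(Mn) = m/M = 93.2 / 54.94 = 1.696 mol.
Each Mn atom requires 2 electrons, so n(e⁻) = 2 × 1.696 = 3.393 mol.
Q = n(e⁻)·F = 3.393 × 96500 = 327400 C.
t = Q/I = 327400 / 29.40 A = 11140 s.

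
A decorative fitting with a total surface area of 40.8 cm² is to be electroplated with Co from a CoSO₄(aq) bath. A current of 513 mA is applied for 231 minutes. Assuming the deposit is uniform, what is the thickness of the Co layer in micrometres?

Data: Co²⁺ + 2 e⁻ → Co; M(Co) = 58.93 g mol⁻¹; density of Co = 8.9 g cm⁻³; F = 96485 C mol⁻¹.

Q = I·t = 0.5130 × 13860 = 7110 C; n(e⁻) = 0.07369 mol.
n(Co) = n(e⁻)/2 = 0.03685 mol, so m = 0.03685 × 58.93 = 2.171 g.
Volume = m/ρ = 2.171 / 8.9 = 0.2440 cm³.
Thickness = V/A = 0.2440 / 40.8 = 0.00598 cm = 59.8 μm.

59.8 μm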